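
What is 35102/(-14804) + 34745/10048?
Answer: 40415021/37187648 ≈ 1.0868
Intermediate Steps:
35102/(-14804) + 34745/10048 = 35102*(-1/14804) + 34745*(1/10048) = -17551/7402 + 34745/10048 = 40415021/37187648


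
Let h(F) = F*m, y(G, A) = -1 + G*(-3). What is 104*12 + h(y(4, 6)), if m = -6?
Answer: 1326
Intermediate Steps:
y(G, A) = -1 - 3*G
h(F) = -6*F (h(F) = F*(-6) = -6*F)
104*12 + h(y(4, 6)) = 104*12 - 6*(-1 - 3*4) = 1248 - 6*(-1 - 12) = 1248 - 6*(-13) = 1248 + 78 = 1326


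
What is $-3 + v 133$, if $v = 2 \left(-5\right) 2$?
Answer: $-2663$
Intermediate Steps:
$v = -20$ ($v = \left(-10\right) 2 = -20$)
$-3 + v 133 = -3 - 2660 = -2663$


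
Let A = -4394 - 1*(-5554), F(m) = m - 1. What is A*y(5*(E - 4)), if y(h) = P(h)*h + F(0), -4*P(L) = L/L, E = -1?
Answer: 6090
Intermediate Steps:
F(m) = -1 + m
P(L) = -1/4 (P(L) = -L/(4*L) = -1/4*1 = -1/4)
y(h) = -1 - h/4 (y(h) = -h/4 + (-1 + 0) = -h/4 - 1 = -1 - h/4)
A = 1160 (A = -4394 + 5554 = 1160)
A*y(5*(E - 4)) = 1160*(-1 - 5*(-1 - 4)/4) = 1160*(-1 - 5*(-5)/4) = 1160*(-1 - 1/4*(-25)) = 1160*(-1 + 25/4) = 1160*(21/4) = 6090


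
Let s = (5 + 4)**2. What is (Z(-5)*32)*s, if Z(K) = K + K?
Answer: -25920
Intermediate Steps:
s = 81 (s = 9**2 = 81)
Z(K) = 2*K
(Z(-5)*32)*s = ((2*(-5))*32)*81 = -10*32*81 = -320*81 = -25920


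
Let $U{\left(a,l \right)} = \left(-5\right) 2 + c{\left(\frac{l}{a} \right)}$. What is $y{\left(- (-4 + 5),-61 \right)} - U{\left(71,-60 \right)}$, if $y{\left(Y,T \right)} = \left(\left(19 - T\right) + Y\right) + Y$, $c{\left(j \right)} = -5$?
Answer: $93$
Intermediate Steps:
$y{\left(Y,T \right)} = 19 - T + 2 Y$ ($y{\left(Y,T \right)} = \left(19 + Y - T\right) + Y = 19 - T + 2 Y$)
$U{\left(a,l \right)} = -15$ ($U{\left(a,l \right)} = \left(-5\right) 2 - 5 = -10 - 5 = -15$)
$y{\left(- (-4 + 5),-61 \right)} - U{\left(71,-60 \right)} = \left(19 - -61 + 2 \left(- (-4 + 5)\right)\right) - -15 = \left(19 + 61 + 2 \left(\left(-1\right) 1\right)\right) + 15 = \left(19 + 61 + 2 \left(-1\right)\right) + 15 = \left(19 + 61 - 2\right) + 15 = 78 + 15 = 93$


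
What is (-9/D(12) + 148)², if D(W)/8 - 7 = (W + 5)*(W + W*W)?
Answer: 9911459173009/452497984 ≈ 21904.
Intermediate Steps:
D(W) = 56 + 8*(5 + W)*(W + W²) (D(W) = 56 + 8*((W + 5)*(W + W*W)) = 56 + 8*((5 + W)*(W + W²)) = 56 + 8*(5 + W)*(W + W²))
(-9/D(12) + 148)² = (-9/(56 + 8*12³ + 40*12 + 48*12²) + 148)² = (-9/(56 + 8*1728 + 480 + 48*144) + 148)² = (-9/(56 + 13824 + 480 + 6912) + 148)² = (-9/21272 + 148)² = (3148247/21272)² = 9911459173009/452497984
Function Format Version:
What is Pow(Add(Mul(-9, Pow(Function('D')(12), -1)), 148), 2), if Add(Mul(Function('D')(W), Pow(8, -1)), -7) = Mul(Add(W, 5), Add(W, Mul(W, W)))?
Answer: Rational(9911459173009, 452497984) ≈ 21904.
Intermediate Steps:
Function('D')(W) = Add(56, Mul(8, Add(5, W), Add(W, Pow(W, 2)))) (Function('D')(W) = Add(56, Mul(8, Mul(Add(W, 5), Add(W, Mul(W, W))))) = Add(56, Mul(8, Mul(Add(5, W), Add(W, Pow(W, 2))))) = Add(56, Mul(8, Add(5, W), Add(W, Pow(W, 2)))))
Pow(Add(Mul(-9, Pow(Function('D')(12), -1)), 148), 2) = Pow(Add(Mul(-9, Pow(Add(56, Mul(8, Pow(12, 3)), Mul(40, 12), Mul(48, Pow(12, 2))), -1)), 148), 2) = Pow(Add(Mul(-9, Pow(Add(56, Mul(8, 1728), 480, Mul(48, 144)), -1)), 148), 2) = Pow(Add(Mul(-9, Pow(Add(56, 13824, 480, 6912), -1)), 148), 2) = Pow(Add(Mul(-9, Pow(21272, -1)), 148), 2) = Pow(Add(Mul(-9, Rational(1, 21272)), 148), 2) = Pow(Add(Rational(-9, 21272), 148), 2) = Pow(Rational(3148247, 21272), 2) = Rational(9911459173009, 452497984)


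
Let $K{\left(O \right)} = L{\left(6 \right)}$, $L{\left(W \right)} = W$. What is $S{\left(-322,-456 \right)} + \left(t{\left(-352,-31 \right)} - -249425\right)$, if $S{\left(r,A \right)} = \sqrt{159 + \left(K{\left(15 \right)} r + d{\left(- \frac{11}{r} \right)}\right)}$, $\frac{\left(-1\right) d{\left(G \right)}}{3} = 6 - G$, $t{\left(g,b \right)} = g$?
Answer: $249073 + \frac{i \sqrt{185687418}}{322} \approx 2.4907 \cdot 10^{5} + 42.319 i$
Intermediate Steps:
$d{\left(G \right)} = -18 + 3 G$ ($d{\left(G \right)} = - 3 \left(6 - G\right) = -18 + 3 G$)
$K{\left(O \right)} = 6$
$S{\left(r,A \right)} = \sqrt{141 - \frac{33}{r} + 6 r}$ ($S{\left(r,A \right)} = \sqrt{159 - \left(18 - 6 r - - \frac{33}{r}\right)} = \sqrt{159 - \left(18 - 6 r + \frac{33}{r}\right)} = \sqrt{141 - \frac{33}{r} + 6 r}$)
$S{\left(-322,-456 \right)} + \left(t{\left(-352,-31 \right)} - -249425\right) = \sqrt{141 - \frac{33}{-322} + 6 \left(-322\right)} - -249073 = \sqrt{141 - - \frac{33}{322} - 1932} + \left(-352 + 249425\right) = \sqrt{141 + \frac{33}{322} - 1932} + 249073 = \sqrt{- \frac{576669}{322}} + 249073 = \frac{i \sqrt{185687418}}{322} + 249073 = 249073 + \frac{i \sqrt{185687418}}{322}$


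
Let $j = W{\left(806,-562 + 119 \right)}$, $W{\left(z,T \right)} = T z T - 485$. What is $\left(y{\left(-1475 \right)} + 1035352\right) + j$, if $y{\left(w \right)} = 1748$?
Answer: $159213309$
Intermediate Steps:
$W{\left(z,T \right)} = -485 + z T^{2}$ ($W{\left(z,T \right)} = z T^{2} - 485 = -485 + z T^{2}$)
$j = 158176209$ ($j = -485 + 806 \left(-562 + 119\right)^{2} = -485 + 806 \left(-443\right)^{2} = -485 + 806 \cdot 196249 = -485 + 158176694 = 158176209$)
$\left(y{\left(-1475 \right)} + 1035352\right) + j = \left(1748 + 1035352\right) + 158176209 = 1037100 + 158176209 = 159213309$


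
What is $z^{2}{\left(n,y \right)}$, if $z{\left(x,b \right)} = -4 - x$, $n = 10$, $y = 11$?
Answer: $196$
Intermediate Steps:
$z^{2}{\left(n,y \right)} = \left(-4 - 10\right)^{2} = \left(-14\right)^{2} = 196$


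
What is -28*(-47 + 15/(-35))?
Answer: 1328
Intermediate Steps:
-28*(-47 + 15/(-35)) = -28*(-47 + 15*(-1/35)) = -28*(-47 - 3/7) = -28*(-332/7) = 1328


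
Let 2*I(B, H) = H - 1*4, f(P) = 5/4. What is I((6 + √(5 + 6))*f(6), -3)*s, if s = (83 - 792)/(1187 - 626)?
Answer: 4963/1122 ≈ 4.4233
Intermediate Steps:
f(P) = 5/4 (f(P) = 5*(¼) = 5/4)
I(B, H) = -2 + H/2 (I(B, H) = (H - 1*4)/2 = (H - 4)/2 = (-4 + H)/2 = -2 + H/2)
s = -709/561 ≈ -1.2638
I((6 + √(5 + 6))*f(6), -3)*s = (-2 + (½)*(-3))*(-709/561) = (-2 - 3/2)*(-709/561) = -7/2*(-709/561) = 4963/1122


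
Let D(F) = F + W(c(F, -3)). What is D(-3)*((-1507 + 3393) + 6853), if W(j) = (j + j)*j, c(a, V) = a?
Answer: 131085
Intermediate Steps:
W(j) = 2*j² (W(j) = (2*j)*j = 2*j²)
D(F) = F + 2*F²
D(-3)*((-1507 + 3393) + 6853) = (-3*(1 + 2*(-3)))*((-1507 + 3393) + 6853) = (-3*(1 - 6))*(1886 + 6853) = -3*(-5)*8739 = 15*8739 = 131085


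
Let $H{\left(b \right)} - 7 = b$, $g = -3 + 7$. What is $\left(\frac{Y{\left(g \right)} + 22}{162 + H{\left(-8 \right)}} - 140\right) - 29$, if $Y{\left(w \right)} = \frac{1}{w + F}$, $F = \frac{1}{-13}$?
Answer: $- \frac{1386524}{8211} \approx -168.86$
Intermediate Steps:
$g = 4$
$H{\left(b \right)} = 7 + b$
$F = - \frac{1}{13} \approx -0.076923$
$Y{\left(w \right)} = \frac{1}{- \frac{1}{13} + w}$ ($Y{\left(w \right)} = \frac{1}{w - \frac{1}{13}} = \frac{1}{- \frac{1}{13} + w}$)
$\left(\frac{Y{\left(g \right)} + 22}{162 + H{\left(-8 \right)}} - 140\right) - 29 = \left(\frac{\frac{13}{-1 + 13 \cdot 4} + 22}{162 + \left(7 - 8\right)} - 140\right) - 29 = \left(\frac{\frac{13}{-1 + 52} + 22}{162 - 1} - 140\right) - 29 = \left(\frac{\frac{13}{51} + 22}{161} - 140\right) - 29 = \left(\left(13 \cdot \frac{1}{51} + 22\right) \frac{1}{161} - 140\right) - 29 = \left(\left(\frac{13}{51} + 22\right) \frac{1}{161} - 140\right) - 29 = \left(\frac{1135}{51} \cdot \frac{1}{161} - 140\right) - 29 = \left(\frac{1135}{8211} - 140\right) - 29 = - \frac{1148405}{8211} - 29 = - \frac{1386524}{8211}$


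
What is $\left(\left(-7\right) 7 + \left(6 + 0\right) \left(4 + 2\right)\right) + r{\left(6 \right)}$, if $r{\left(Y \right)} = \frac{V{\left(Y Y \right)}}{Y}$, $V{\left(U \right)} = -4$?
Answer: $- \frac{41}{3} \approx -13.667$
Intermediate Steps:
$r{\left(Y \right)} = - \frac{4}{Y}$
$\left(\left(-7\right) 7 + \left(6 + 0\right) \left(4 + 2\right)\right) + r{\left(6 \right)} = \left(\left(-7\right) 7 + \left(6 + 0\right) \left(4 + 2\right)\right) - \frac{4}{6} = \left(-49 + 6 \cdot 6\right) - \frac{2}{3} = \left(-49 + 36\right) - \frac{2}{3} = -13 - \frac{2}{3} = - \frac{41}{3}$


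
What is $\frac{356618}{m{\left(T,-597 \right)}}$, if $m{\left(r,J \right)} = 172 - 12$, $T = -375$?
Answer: $\frac{178309}{80} \approx 2228.9$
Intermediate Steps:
$m{\left(r,J \right)} = 160$ ($m{\left(r,J \right)} = 172 - 12 = 160$)
$\frac{356618}{m{\left(T,-597 \right)}} = \frac{356618}{160} = 356618 \cdot \frac{1}{160} = \frac{178309}{80}$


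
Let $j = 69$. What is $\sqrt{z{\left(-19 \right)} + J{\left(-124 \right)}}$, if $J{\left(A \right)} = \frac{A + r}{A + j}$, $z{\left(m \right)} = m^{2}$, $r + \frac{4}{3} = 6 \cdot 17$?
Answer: $\frac{\sqrt{393591}}{33} \approx 19.011$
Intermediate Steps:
$r = \frac{302}{3}$ ($r = - \frac{4}{3} + 6 \cdot 17 = - \frac{4}{3} + 102 = \frac{302}{3} \approx 100.67$)
$J{\left(A \right)} = \frac{\frac{302}{3} + A}{69 + A}$ ($J{\left(A \right)} = \frac{A + \frac{302}{3}}{A + 69} = \frac{\frac{302}{3} + A}{69 + A}$)
$\sqrt{z{\left(-19 \right)} + J{\left(-124 \right)}} = \sqrt{\left(-19\right)^{2} + \frac{\frac{302}{3} - 124}{69 - 124}} = \sqrt{361 + \frac{1}{-55} \left(- \frac{70}{3}\right)} = \sqrt{361 - - \frac{14}{33}} = \sqrt{361 + \frac{14}{33}} = \sqrt{\frac{11927}{33}} = \frac{\sqrt{393591}}{33}$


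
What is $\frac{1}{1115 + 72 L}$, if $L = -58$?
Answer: $- \frac{1}{3061} \approx -0.00032669$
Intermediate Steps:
$\frac{1}{1115 + 72 L} = \frac{1}{1115 + 72 \left(-58\right)} = \frac{1}{1115 - 4176} = \frac{1}{-3061} = - \frac{1}{3061}$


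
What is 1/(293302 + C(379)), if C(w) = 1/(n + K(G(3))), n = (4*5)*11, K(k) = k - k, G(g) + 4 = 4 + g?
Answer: 220/64526441 ≈ 3.4095e-6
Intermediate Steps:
G(g) = g (G(g) = -4 + (4 + g) = g)
K(k) = 0
n = 220 (n = 20*11 = 220)
C(w) = 1/220 (C(w) = 1/(220 + 0) = 1/220)
1/(293302 + C(379)) = 1/(293302 + 1/220) = 1/(64526441/220) = 220/64526441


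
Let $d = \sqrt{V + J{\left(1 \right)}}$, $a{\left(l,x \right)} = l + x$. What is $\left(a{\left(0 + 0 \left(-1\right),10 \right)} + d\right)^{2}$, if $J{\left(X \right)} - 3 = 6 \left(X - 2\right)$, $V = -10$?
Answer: $\left(10 + i \sqrt{13}\right)^{2} \approx 87.0 + 72.111 i$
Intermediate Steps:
$J{\left(X \right)} = -9 + 6 X$ ($J{\left(X \right)} = 3 + 6 \left(X - 2\right) = 3 + 6 \left(-2 + X\right) = 3 + \left(-12 + 6 X\right) = -9 + 6 X$)
$d = i \sqrt{13}$ ($d = \sqrt{-10 + \left(-9 + 6 \cdot 1\right)} = \sqrt{-10 + \left(-9 + 6\right)} = \sqrt{-10 - 3} = \sqrt{-13} = i \sqrt{13} \approx 3.6056 i$)
$\left(a{\left(0 + 0 \left(-1\right),10 \right)} + d\right)^{2} = \left(\left(\left(0 + 0 \left(-1\right)\right) + 10\right) + i \sqrt{13}\right)^{2} = \left(\left(\left(0 + 0\right) + 10\right) + i \sqrt{13}\right)^{2} = \left(\left(0 + 10\right) + i \sqrt{13}\right)^{2} = \left(10 + i \sqrt{13}\right)^{2}$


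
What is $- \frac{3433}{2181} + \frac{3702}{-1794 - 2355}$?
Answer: $- \frac{826577}{335147} \approx -2.4663$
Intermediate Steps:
$- \frac{3433}{2181} + \frac{3702}{-1794 - 2355} = \left(-3433\right) \frac{1}{2181} + \frac{3702}{-4149} = - \frac{3433}{2181} + 3702 \left(- \frac{1}{4149}\right) = - \frac{3433}{2181} - \frac{1234}{1383} = - \frac{826577}{335147}$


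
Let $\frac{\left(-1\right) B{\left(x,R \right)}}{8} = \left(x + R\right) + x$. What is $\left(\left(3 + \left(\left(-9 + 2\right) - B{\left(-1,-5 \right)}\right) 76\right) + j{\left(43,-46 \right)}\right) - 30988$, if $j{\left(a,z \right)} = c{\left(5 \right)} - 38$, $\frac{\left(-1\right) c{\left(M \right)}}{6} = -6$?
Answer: $-35775$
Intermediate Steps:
$c{\left(M \right)} = 36$ ($c{\left(M \right)} = \left(-6\right) \left(-6\right) = 36$)
$B{\left(x,R \right)} = - 16 x - 8 R$ ($B{\left(x,R \right)} = - 8 \left(\left(x + R\right) + x\right) = - 8 \left(\left(R + x\right) + x\right) = - 8 \left(R + 2 x\right) = - 16 x - 8 R$)
$j{\left(a,z \right)} = -2$ ($j{\left(a,z \right)} = 36 - 38 = -2$)
$\left(\left(3 + \left(\left(-9 + 2\right) - B{\left(-1,-5 \right)}\right) 76\right) + j{\left(43,-46 \right)}\right) - 30988 = \left(\left(3 + \left(\left(-9 + 2\right) - \left(\left(-16\right) \left(-1\right) - -40\right)\right) 76\right) - 2\right) - 30988 = \left(\left(3 + \left(-7 - \left(16 + 40\right)\right) 76\right) - 2\right) - 30988 = \left(\left(3 + \left(-7 - 56\right) 76\right) - 2\right) - 30988 = \left(\left(3 - 4788\right) - 2\right) - 30988 = \left(-4785 - 2\right) - 30988 = -4787 - 30988 = -35775$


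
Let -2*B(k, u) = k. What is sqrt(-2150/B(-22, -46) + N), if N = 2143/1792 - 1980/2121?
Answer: 3*I*sqrt(335802639711)/124432 ≈ 13.971*I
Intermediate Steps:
B(k, u) = -k/2
N = 47483/180992 (N = 2143*(1/1792) - 1980*1/2121 = 2143/1792 - 660/707 = 47483/180992 ≈ 0.26235)
sqrt(-2150/B(-22, -46) + N) = sqrt(-2150/((-1/2*(-22))) + 47483/180992) = sqrt(-2150/11 + 47483/180992) = sqrt(-388610487/1990912) = 3*I*sqrt(335802639711)/124432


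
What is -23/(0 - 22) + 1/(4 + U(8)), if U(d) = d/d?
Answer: 137/110 ≈ 1.2455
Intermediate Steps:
U(d) = 1
-23/(0 - 22) + 1/(4 + U(8)) = -23/(0 - 22) + 1/(4 + 1) = -23/(-22) + 1/5 = -23*(-1/22) + 1/5 = 23/22 + 1/5 = 137/110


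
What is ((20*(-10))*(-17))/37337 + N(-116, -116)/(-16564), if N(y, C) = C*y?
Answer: -111522268/154612517 ≈ -0.72130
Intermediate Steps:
((20*(-10))*(-17))/37337 + N(-116, -116)/(-16564) = ((20*(-10))*(-17))/37337 - 116*(-116)/(-16564) = -200*(-17)*(1/37337) + 13456*(-1/16564) = 3400*(1/37337) - 3364/4141 = 3400/37337 - 3364/4141 = -111522268/154612517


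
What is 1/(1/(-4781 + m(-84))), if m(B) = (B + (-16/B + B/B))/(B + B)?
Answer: -16865629/3528 ≈ -4780.5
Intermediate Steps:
m(B) = (1 + B - 16/B)/(2*B) (m(B) = (B + (-16/B + 1))/((2*B)) = (B + (1 - 16/B))*(1/(2*B)) = (1 + B - 16/B)*(1/(2*B)) = (1 + B - 16/B)/(2*B))
1/(1/(-4781 + m(-84))) = 1/(1/(-4781 + (1/2)*(-16 - 84 + (-84)**2)/(-84)**2)) = 1/(1/(-4781 + (1/2)*(1/7056)*(-16 - 84 + 7056))) = 1/(1/(-4781 + (1/2)*(1/7056)*6956)) = 1/(1/(-4781 + 1739/3528)) = 1/(1/(-16865629/3528)) = 1/(-3528/16865629) = -16865629/3528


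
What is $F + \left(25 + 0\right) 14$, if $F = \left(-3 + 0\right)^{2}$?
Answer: $359$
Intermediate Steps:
$F = 9$ ($F = \left(-3\right)^{2} = 9$)
$F + \left(25 + 0\right) 14 = 9 + \left(25 + 0\right) 14 = 9 + 25 \cdot 14 = 9 + 350 = 359$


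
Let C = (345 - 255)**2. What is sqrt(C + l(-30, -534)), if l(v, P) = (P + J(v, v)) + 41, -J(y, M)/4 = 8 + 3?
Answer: sqrt(7563) ≈ 86.965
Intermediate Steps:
C = 8100 (C = 90**2 = 8100)
J(y, M) = -44 (J(y, M) = -4*(8 + 3) = -4*11 = -44)
l(v, P) = -3 + P (l(v, P) = (P - 44) + 41 = (-44 + P) + 41 = -3 + P)
sqrt(C + l(-30, -534)) = sqrt(8100 + (-3 - 534)) = sqrt(8100 - 537) = sqrt(7563)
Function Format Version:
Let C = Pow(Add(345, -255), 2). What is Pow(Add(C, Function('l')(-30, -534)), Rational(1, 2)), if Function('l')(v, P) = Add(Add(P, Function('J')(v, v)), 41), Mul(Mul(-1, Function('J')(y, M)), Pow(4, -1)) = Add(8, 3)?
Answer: Pow(7563, Rational(1, 2)) ≈ 86.965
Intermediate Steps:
C = 8100 (C = Pow(90, 2) = 8100)
Function('J')(y, M) = -44 (Function('J')(y, M) = Mul(-4, Add(8, 3)) = Mul(-4, 11) = -44)
Function('l')(v, P) = Add(-3, P) (Function('l')(v, P) = Add(Add(P, -44), 41) = Add(Add(-44, P), 41) = Add(-3, P))
Pow(Add(C, Function('l')(-30, -534)), Rational(1, 2)) = Pow(Add(8100, Add(-3, -534)), Rational(1, 2)) = Pow(Add(8100, -537), Rational(1, 2)) = Pow(7563, Rational(1, 2))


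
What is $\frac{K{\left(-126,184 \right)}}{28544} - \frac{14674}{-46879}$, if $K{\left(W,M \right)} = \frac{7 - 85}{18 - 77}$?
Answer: $\frac{12358040633}{39474368192} \approx 0.31307$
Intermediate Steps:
$K{\left(W,M \right)} = \frac{78}{59}$ ($K{\left(W,M \right)} = - \frac{78}{-59} = \left(-78\right) \left(- \frac{1}{59}\right) = \frac{78}{59}$)
$\frac{K{\left(-126,184 \right)}}{28544} - \frac{14674}{-46879} = \frac{78}{59 \cdot 28544} - \frac{14674}{-46879} = \frac{78}{59} \cdot \frac{1}{28544} - - \frac{14674}{46879} = \frac{39}{842048} + \frac{14674}{46879} = \frac{12358040633}{39474368192}$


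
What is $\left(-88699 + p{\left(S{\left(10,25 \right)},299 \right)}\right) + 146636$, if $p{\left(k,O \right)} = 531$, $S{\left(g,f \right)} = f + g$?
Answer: $58468$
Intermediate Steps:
$\left(-88699 + p{\left(S{\left(10,25 \right)},299 \right)}\right) + 146636 = \left(-88699 + 531\right) + 146636 = -88168 + 146636 = 58468$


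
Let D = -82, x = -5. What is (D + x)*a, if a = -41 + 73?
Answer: -2784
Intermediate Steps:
a = 32
(D + x)*a = (-82 - 5)*32 = -87*32 = -2784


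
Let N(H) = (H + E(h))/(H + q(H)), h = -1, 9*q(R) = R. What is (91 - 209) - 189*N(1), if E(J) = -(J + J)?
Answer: -6283/10 ≈ -628.30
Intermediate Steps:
q(R) = R/9
E(J) = -2*J
N(H) = 9*(2 + H)/(10*H) (N(H) = (H - 2*(-1))/(H + H/9) = (H + 2)/((10*H/9)) = (2 + H)*(9/(10*H)) = 9*(2 + H)/(10*H))
(91 - 209) - 189*N(1) = (91 - 209) - 1701*(2 + 1)/(10*1) = -118 - 1701*3/10 = -118 - 189*27/10 = -118 - 5103/10 = -6283/10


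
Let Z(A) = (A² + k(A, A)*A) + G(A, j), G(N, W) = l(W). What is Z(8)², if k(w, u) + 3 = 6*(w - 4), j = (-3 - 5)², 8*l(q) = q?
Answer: 57600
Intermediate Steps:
l(q) = q/8
j = 64 (j = (-8)² = 64)
G(N, W) = W/8
k(w, u) = -27 + 6*w (k(w, u) = -3 + 6*(w - 4) = -3 + 6*(-4 + w) = -3 + (-24 + 6*w) = -27 + 6*w)
Z(A) = 8 + A² + A*(-27 + 6*A) (Z(A) = (A² + (-27 + 6*A)*A) + (⅛)*64 = (A² + A*(-27 + 6*A)) + 8 = 8 + A² + A*(-27 + 6*A))
Z(8)² = (8 - 27*8 + 7*8²)² = (8 - 216 + 7*64)² = (8 - 216 + 448)² = 240² = 57600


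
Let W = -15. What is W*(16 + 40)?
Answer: -840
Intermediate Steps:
W*(16 + 40) = -15*(16 + 40) = -15*56 = -840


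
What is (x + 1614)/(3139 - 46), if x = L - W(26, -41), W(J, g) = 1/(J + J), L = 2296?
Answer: 67773/53612 ≈ 1.2641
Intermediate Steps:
W(J, g) = 1/(2*J)
x = 119391/52 (x = 2296 - 1/(2*26) = 2296 - 1*1/52 = 2296 - 1/52 = 119391/52 ≈ 2296.0)
(x + 1614)/(3139 - 46) = (119391/52 + 1614)/(3139 - 46) = (203319/52)/3093 = (203319/52)*(1/3093) = 67773/53612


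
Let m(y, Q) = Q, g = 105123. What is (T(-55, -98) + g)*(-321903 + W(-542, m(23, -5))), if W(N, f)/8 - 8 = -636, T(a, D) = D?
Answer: -34335508175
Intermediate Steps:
W(N, f) = -5024 (W(N, f) = 64 + 8*(-636) = 64 - 5088 = -5024)
(T(-55, -98) + g)*(-321903 + W(-542, m(23, -5))) = (-98 + 105123)*(-321903 - 5024) = 105025*(-326927) = -34335508175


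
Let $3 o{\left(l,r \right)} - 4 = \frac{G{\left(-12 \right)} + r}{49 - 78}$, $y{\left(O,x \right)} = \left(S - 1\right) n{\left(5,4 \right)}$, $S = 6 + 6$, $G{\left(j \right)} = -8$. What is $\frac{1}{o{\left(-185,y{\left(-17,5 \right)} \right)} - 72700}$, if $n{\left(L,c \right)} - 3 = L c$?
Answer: $- \frac{29}{2108343} \approx -1.3755 \cdot 10^{-5}$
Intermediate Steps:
$n{\left(L,c \right)} = 3 + L c$
$S = 12$
$y{\left(O,x \right)} = 253$ ($y{\left(O,x \right)} = \left(12 - 1\right) \left(3 + 5 \cdot 4\right) = 11 \left(3 + 20\right) = 11 \cdot 23 = 253$)
$o{\left(l,r \right)} = \frac{124}{87} - \frac{r}{87}$ ($o{\left(l,r \right)} = \frac{4}{3} + \frac{\left(-8 + r\right) \frac{1}{49 - 78}}{3} = \frac{4}{3} + \frac{\left(-8 + r\right) \frac{1}{-29}}{3} = \frac{4}{3} + \frac{\left(-8 + r\right) \left(- \frac{1}{29}\right)}{3} = \frac{4}{3} + \frac{\frac{8}{29} - \frac{r}{29}}{3} = \frac{4}{3} - \left(- \frac{8}{87} + \frac{r}{87}\right) = \frac{124}{87} - \frac{r}{87}$)
$\frac{1}{o{\left(-185,y{\left(-17,5 \right)} \right)} - 72700} = \frac{1}{\left(\frac{124}{87} - \frac{253}{87}\right) - 72700} = \frac{1}{- \frac{43}{29} - 72700} = \frac{1}{- \frac{2108343}{29}} = - \frac{29}{2108343}$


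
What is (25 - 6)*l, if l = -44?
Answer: -836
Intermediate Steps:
(25 - 6)*l = (25 - 6)*(-44) = 19*(-44) = -836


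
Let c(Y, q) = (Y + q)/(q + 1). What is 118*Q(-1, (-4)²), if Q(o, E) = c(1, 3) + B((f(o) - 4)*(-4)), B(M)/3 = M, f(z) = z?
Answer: 7198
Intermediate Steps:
B(M) = 3*M
c(Y, q) = (Y + q)/(1 + q)
Q(o, E) = 49 - 12*o (Q(o, E) = (1 + 3)/(1 + 3) + 3*((o - 4)*(-4)) = 4/4 + 3*((-4 + o)*(-4)) = (¼)*4 + 3*(16 - 4*o) = 1 + (48 - 12*o) = 49 - 12*o)
118*Q(-1, (-4)²) = 118*(49 - 12*(-1)) = 118*(49 + 12) = 118*61 = 7198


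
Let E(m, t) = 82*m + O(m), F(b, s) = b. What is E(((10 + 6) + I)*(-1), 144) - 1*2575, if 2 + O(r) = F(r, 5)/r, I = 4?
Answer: -4216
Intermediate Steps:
O(r) = -1 (O(r) = -2 + r/r = -2 + 1 = -1)
E(m, t) = -1 + 82*m (E(m, t) = 82*m - 1 = -1 + 82*m)
E(((10 + 6) + I)*(-1), 144) - 1*2575 = (-1 + 82*(((10 + 6) + 4)*(-1))) - 1*2575 = (-1 + 82*((16 + 4)*(-1))) - 2575 = (-1 + 82*(20*(-1))) - 2575 = (-1 + 82*(-20)) - 2575 = (-1 - 1640) - 2575 = -1641 - 2575 = -4216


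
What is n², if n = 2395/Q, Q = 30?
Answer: 229441/36 ≈ 6373.4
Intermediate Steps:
n = 479/6 (n = 2395/30 = 2395*(1/30) = 479/6 ≈ 79.833)
n² = (479/6)² = 229441/36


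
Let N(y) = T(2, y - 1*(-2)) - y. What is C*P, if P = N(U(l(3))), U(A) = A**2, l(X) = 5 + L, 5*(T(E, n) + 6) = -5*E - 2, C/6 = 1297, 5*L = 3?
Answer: -7735308/25 ≈ -3.0941e+5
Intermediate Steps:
L = 3/5 (L = (1/5)*3 = 3/5 ≈ 0.60000)
C = 7782 (C = 6*1297 = 7782)
T(E, n) = -32/5 - E (T(E, n) = -6 + (-5*E - 2)/5 = -6 + (-2 - 5*E)/5 = -6 + (-2/5 - E) = -32/5 - E)
l(X) = 28/5 (l(X) = 5 + 3/5 = 28/5)
N(y) = -42/5 - y (N(y) = (-32/5 - 1*2) - y = (-32/5 - 2) - y = -42/5 - y)
P = -994/25 (P = -42/5 - (28/5)**2 = -42/5 - 1*784/25 = -42/5 - 784/25 = -994/25 ≈ -39.760)
C*P = 7782*(-994/25) = -7735308/25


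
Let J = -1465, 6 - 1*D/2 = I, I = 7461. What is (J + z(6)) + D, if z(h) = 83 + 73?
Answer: -16219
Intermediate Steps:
D = -14910 (D = 12 - 2*7461 = 12 - 14922 = -14910)
z(h) = 156
(J + z(6)) + D = (-1465 + 156) - 14910 = -1309 - 14910 = -16219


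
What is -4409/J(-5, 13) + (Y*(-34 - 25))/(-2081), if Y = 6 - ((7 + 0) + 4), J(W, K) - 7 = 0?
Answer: -9177194/14567 ≈ -630.00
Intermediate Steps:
J(W, K) = 7 (J(W, K) = 7 + 0 = 7)
Y = -5 (Y = 6 - (7 + 4) = 6 - 1*11 = 6 - 11 = -5)
-4409/J(-5, 13) + (Y*(-34 - 25))/(-2081) = -4409/7 - 5*(-34 - 25)/(-2081) = -4409*⅐ - 5*(-59)*(-1/2081) = -4409/7 + 295*(-1/2081) = -4409/7 - 295/2081 = -9177194/14567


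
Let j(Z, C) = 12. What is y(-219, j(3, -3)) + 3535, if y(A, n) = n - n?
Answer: 3535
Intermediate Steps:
y(A, n) = 0
y(-219, j(3, -3)) + 3535 = 0 + 3535 = 3535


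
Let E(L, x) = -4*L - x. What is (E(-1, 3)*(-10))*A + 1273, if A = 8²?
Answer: 633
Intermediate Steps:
E(L, x) = -x - 4*L
A = 64
(E(-1, 3)*(-10))*A + 1273 = ((-1*3 - 4*(-1))*(-10))*64 + 1273 = ((-3 + 4)*(-10))*64 + 1273 = (1*(-10))*64 + 1273 = -10*64 + 1273 = -640 + 1273 = 633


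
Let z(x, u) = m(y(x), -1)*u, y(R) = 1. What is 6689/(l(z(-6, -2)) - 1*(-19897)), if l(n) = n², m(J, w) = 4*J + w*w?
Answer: 6689/19997 ≈ 0.33450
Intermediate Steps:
m(J, w) = w² + 4*J (m(J, w) = 4*J + w² = w² + 4*J)
z(x, u) = 5*u (z(x, u) = ((-1)² + 4*1)*u = (1 + 4)*u = 5*u)
6689/(l(z(-6, -2)) - 1*(-19897)) = 6689/((5*(-2))² - 1*(-19897)) = 6689/((-10)² + 19897) = 6689/(100 + 19897) = 6689/19997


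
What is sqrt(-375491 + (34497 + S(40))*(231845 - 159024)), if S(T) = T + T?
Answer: sqrt(2517556226) ≈ 50175.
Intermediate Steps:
S(T) = 2*T
sqrt(-375491 + (34497 + S(40))*(231845 - 159024)) = sqrt(-375491 + (34497 + 2*40)*(231845 - 159024)) = sqrt(-375491 + (34497 + 80)*72821) = sqrt(-375491 + 34577*72821) = sqrt(-375491 + 2517931717) = sqrt(2517556226)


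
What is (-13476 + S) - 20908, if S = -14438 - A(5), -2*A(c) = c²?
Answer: -97619/2 ≈ -48810.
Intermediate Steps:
A(c) = -c²/2
S = -28851/2 (S = -14438 - (-1)*5²/2 = -14438 - (-1)*25/2 = -14438 - 1*(-25/2) = -14438 + 25/2 = -28851/2 ≈ -14426.)
(-13476 + S) - 20908 = (-13476 - 28851/2) - 20908 = -55803/2 - 20908 = -97619/2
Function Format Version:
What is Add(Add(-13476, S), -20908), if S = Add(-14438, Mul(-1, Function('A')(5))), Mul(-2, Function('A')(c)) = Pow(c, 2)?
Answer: Rational(-97619, 2) ≈ -48810.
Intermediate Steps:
Function('A')(c) = Mul(Rational(-1, 2), Pow(c, 2))
S = Rational(-28851, 2) (S = Add(-14438, Mul(-1, Mul(Rational(-1, 2), Pow(5, 2)))) = Add(-14438, Mul(-1, Mul(Rational(-1, 2), 25))) = Add(-14438, Mul(-1, Rational(-25, 2))) = Add(-14438, Rational(25, 2)) = Rational(-28851, 2) ≈ -14426.)
Add(Add(-13476, S), -20908) = Add(Add(-13476, Rational(-28851, 2)), -20908) = Add(Rational(-55803, 2), -20908) = Rational(-97619, 2)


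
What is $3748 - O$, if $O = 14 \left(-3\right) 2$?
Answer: $3832$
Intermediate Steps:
$O = -84$ ($O = \left(-42\right) 2 = -84$)
$3748 - O = 3748 - -84 = 3748 + 84 = 3832$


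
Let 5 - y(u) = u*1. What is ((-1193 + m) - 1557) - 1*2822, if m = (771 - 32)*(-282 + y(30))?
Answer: -232445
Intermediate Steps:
y(u) = 5 - u
m = -226873 (m = (771 - 32)*(-282 + (5 - 1*30)) = 739*(-282 + (5 - 30)) = 739*(-282 - 25) = 739*(-307) = -226873)
((-1193 + m) - 1557) - 1*2822 = ((-1193 - 226873) - 1557) - 1*2822 = (-228066 - 1557) - 2822 = -229623 - 2822 = -232445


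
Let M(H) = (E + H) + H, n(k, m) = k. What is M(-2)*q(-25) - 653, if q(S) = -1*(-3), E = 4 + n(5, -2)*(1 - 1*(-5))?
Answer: -563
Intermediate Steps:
E = 34 (E = 4 + 5*(1 - 1*(-5)) = 4 + 5*(1 + 5) = 4 + 5*6 = 4 + 30 = 34)
q(S) = 3
M(H) = 34 + 2*H (M(H) = (34 + H) + H = 34 + 2*H)
M(-2)*q(-25) - 653 = (34 + 2*(-2))*3 - 653 = (34 - 4)*3 - 653 = 30*3 - 653 = 90 - 653 = -563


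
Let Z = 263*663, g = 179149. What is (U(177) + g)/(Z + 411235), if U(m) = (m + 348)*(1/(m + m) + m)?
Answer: 32104907/69101272 ≈ 0.46461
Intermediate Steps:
U(m) = (348 + m)*(m + 1/(2*m)) (U(m) = (348 + m)*(1/(2*m) + m) = (348 + m)*(m + 1/(2*m)))
Z = 174369
(U(177) + g)/(Z + 411235) = ((½ + 177² + 174/177 + 348*177) + 179149)/(174369 + 411235) = ((½ + 31329 + 174*(1/177) + 61596) + 179149)/585604 = ((½ + 31329 + 58/59 + 61596) + 179149)*(1/585604) = (10965325/118 + 179149)*(1/585604) = (32104907/118)*(1/585604) = 32104907/69101272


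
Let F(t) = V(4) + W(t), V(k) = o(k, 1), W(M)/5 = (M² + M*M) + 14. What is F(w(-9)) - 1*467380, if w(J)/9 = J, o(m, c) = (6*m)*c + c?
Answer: -401675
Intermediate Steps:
o(m, c) = c + 6*c*m (o(m, c) = 6*c*m + c = c + 6*c*m)
w(J) = 9*J
W(M) = 70 + 10*M² (W(M) = 5*((M² + M*M) + 14) = 5*((M² + M²) + 14) = 5*(2*M² + 14) = 5*(14 + 2*M²) = 70 + 10*M²)
V(k) = 1 + 6*k (V(k) = 1*(1 + 6*k) = 1 + 6*k)
F(t) = 95 + 10*t² (F(t) = (1 + 6*4) + (70 + 10*t²) = (1 + 24) + (70 + 10*t²) = 25 + (70 + 10*t²) = 95 + 10*t²)
F(w(-9)) - 1*467380 = (95 + 10*(9*(-9))²) - 1*467380 = (95 + 10*(-81)²) - 467380 = (95 + 10*6561) - 467380 = (95 + 65610) - 467380 = 65705 - 467380 = -401675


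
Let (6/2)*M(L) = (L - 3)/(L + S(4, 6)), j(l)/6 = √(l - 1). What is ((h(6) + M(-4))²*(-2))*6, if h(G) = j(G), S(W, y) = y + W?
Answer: -58369/27 + 56*√5 ≈ -2036.6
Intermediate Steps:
S(W, y) = W + y
j(l) = 6*√(-1 + l) (j(l) = 6*√(l - 1) = 6*√(-1 + l))
h(G) = 6*√(-1 + G)
M(L) = (-3 + L)/(3*(10 + L)) (M(L) = ((L - 3)/(L + (4 + 6)))/3 = ((-3 + L)/(L + 10))/3 = ((-3 + L)/(10 + L))/3 = (-3 + L)/(3*(10 + L)))
((h(6) + M(-4))²*(-2))*6 = ((6*√(-1 + 6) + (-3 - 4)/(3*(10 - 4)))²*(-2))*6 = ((6*√5 + (⅓)*(-7)/6)²*(-2))*6 = ((6*√5 + (⅓)*(⅙)*(-7))²*(-2))*6 = ((6*√5 - 7/18)²*(-2))*6 = ((-7/18 + 6*√5)²*(-2))*6 = -2*(-7/18 + 6*√5)²*6 = -12*(-7/18 + 6*√5)²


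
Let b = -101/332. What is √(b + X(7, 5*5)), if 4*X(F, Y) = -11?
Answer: 13*I*√498/166 ≈ 1.7476*I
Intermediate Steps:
b = -101/332 (b = -101*1/332 = -101/332 ≈ -0.30422)
X(F, Y) = -11/4 (X(F, Y) = (¼)*(-11) = -11/4)
√(b + X(7, 5*5)) = √(-101/332 - 11/4) = √(-507/166) = 13*I*√498/166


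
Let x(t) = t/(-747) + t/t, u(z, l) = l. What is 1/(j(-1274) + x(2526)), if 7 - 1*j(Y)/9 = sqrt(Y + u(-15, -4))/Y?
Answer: 3050089288428/184894967019527 - 1066355199*I*sqrt(142)/184894967019527 ≈ 0.016496 - 6.8726e-5*I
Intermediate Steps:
x(t) = 1 - t/747 (x(t) = t*(-1/747) + 1 = -t/747 + 1 = 1 - t/747)
j(Y) = 63 - 9*sqrt(-4 + Y)/Y (j(Y) = 63 - 9*sqrt(Y - 4)/Y = 63 - 9*sqrt(-4 + Y)/Y)
1/(j(-1274) + x(2526)) = 1/((63 - 9*sqrt(-4 - 1274)/(-1274)) + (1 - 1/747*2526)) = 1/((63 - 9*(-1/1274)*sqrt(-1278)) + (1 - 842/249)) = 1/((63 - 9*(-1/1274)*3*I*sqrt(142)) - 593/249) = 1/((63 + 27*I*sqrt(142)/1274) - 593/249) = 1/(15094/249 + 27*I*sqrt(142)/1274)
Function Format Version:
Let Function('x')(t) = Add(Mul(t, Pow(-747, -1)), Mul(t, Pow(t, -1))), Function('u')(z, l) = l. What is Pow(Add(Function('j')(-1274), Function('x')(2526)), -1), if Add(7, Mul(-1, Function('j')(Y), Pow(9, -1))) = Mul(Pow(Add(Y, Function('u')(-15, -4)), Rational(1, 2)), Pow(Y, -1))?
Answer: Add(Rational(3050089288428, 184894967019527), Mul(Rational(-1066355199, 184894967019527), I, Pow(142, Rational(1, 2)))) ≈ Add(0.016496, Mul(-6.8726e-5, I))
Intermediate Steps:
Function('x')(t) = Add(1, Mul(Rational(-1, 747), t)) (Function('x')(t) = Add(Mul(t, Rational(-1, 747)), 1) = Add(Mul(Rational(-1, 747), t), 1) = Add(1, Mul(Rational(-1, 747), t)))
Function('j')(Y) = Add(63, Mul(-9, Pow(Y, -1), Pow(Add(-4, Y), Rational(1, 2)))) (Function('j')(Y) = Add(63, Mul(-9, Mul(Pow(Add(Y, -4), Rational(1, 2)), Pow(Y, -1)))) = Add(63, Mul(-9, Mul(Pow(Add(-4, Y), Rational(1, 2)), Pow(Y, -1)))) = Add(63, Mul(-9, Mul(Pow(Y, -1), Pow(Add(-4, Y), Rational(1, 2))))) = Add(63, Mul(-9, Pow(Y, -1), Pow(Add(-4, Y), Rational(1, 2)))))
Pow(Add(Function('j')(-1274), Function('x')(2526)), -1) = Pow(Add(Add(63, Mul(-9, Pow(-1274, -1), Pow(Add(-4, -1274), Rational(1, 2)))), Add(1, Mul(Rational(-1, 747), 2526))), -1) = Pow(Add(Add(63, Mul(-9, Rational(-1, 1274), Pow(-1278, Rational(1, 2)))), Add(1, Rational(-842, 249))), -1) = Pow(Add(Add(63, Mul(-9, Rational(-1, 1274), Mul(3, I, Pow(142, Rational(1, 2))))), Rational(-593, 249)), -1) = Pow(Add(Add(63, Mul(Rational(27, 1274), I, Pow(142, Rational(1, 2)))), Rational(-593, 249)), -1) = Pow(Add(Rational(15094, 249), Mul(Rational(27, 1274), I, Pow(142, Rational(1, 2)))), -1)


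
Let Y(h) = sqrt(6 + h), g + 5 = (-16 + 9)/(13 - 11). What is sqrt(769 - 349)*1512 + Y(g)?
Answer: 3024*sqrt(105) + I*sqrt(10)/2 ≈ 30987.0 + 1.5811*I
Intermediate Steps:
g = -17/2 (g = -5 + (-16 + 9)/(13 - 11) = -5 - 7/2 = -17/2 ≈ -8.5000)
sqrt(769 - 349)*1512 + Y(g) = sqrt(769 - 349)*1512 + sqrt(6 - 17/2) = sqrt(420)*1512 + sqrt(-5/2) = (2*sqrt(105))*1512 + I*sqrt(10)/2 = 3024*sqrt(105) + I*sqrt(10)/2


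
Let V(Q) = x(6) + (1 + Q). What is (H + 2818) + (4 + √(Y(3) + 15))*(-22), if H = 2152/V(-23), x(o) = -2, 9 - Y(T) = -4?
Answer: 7921/3 - 44*√7 ≈ 2523.9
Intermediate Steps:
Y(T) = 13 (Y(T) = 9 - 1*(-4) = 9 + 4 = 13)
V(Q) = -1 + Q (V(Q) = -2 + (1 + Q) = -1 + Q)
H = -269/3 (H = 2152/(-1 - 23) = 2152/(-24) = 2152*(-1/24) = -269/3 ≈ -89.667)
(H + 2818) + (4 + √(Y(3) + 15))*(-22) = (-269/3 + 2818) + (4 + √(13 + 15))*(-22) = 8185/3 + (4 + √28)*(-22) = 8185/3 + (4 + 2*√7)*(-22) = 8185/3 + (-88 - 44*√7) = 7921/3 - 44*√7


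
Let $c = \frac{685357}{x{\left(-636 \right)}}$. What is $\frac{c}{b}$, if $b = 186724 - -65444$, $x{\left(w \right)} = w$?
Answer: $- \frac{685357}{160378848} \approx -0.0042734$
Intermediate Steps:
$c = - \frac{685357}{636}$ ($c = \frac{685357}{-636} = 685357 \left(- \frac{1}{636}\right) = - \frac{685357}{636} \approx -1077.6$)
$b = 252168$ ($b = 186724 + 65444 = 252168$)
$\frac{c}{b} = - \frac{685357}{636 \cdot 252168} = \left(- \frac{685357}{636}\right) \frac{1}{252168} = - \frac{685357}{160378848}$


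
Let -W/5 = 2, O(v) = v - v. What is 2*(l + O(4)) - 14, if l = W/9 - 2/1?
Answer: -182/9 ≈ -20.222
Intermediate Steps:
O(v) = 0
W = -10 (W = -5*2 = -10)
l = -28/9 (l = -10/9 - 2/1 = -10*⅑ - 2*1 = -10/9 - 2 = -28/9 ≈ -3.1111)
2*(l + O(4)) - 14 = 2*(-28/9 + 0) - 14 = 2*(-28/9) - 14 = -56/9 - 14 = -182/9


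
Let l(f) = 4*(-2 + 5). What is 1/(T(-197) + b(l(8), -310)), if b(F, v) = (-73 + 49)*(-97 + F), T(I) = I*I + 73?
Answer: 1/40922 ≈ 2.4437e-5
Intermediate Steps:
l(f) = 12 (l(f) = 4*3 = 12)
T(I) = 73 + I**2 (T(I) = I**2 + 73 = 73 + I**2)
b(F, v) = 2328 - 24*F (b(F, v) = -24*(-97 + F) = 2328 - 24*F)
1/(T(-197) + b(l(8), -310)) = 1/((73 + (-197)**2) + (2328 - 24*12)) = 1/((73 + 38809) + (2328 - 288)) = 1/(38882 + 2040) = 1/40922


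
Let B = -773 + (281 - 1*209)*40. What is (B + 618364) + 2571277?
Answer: 3191748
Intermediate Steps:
B = 2107 (B = -773 + (281 - 209)*40 = -773 + 72*40 = -773 + 2880 = 2107)
(B + 618364) + 2571277 = (2107 + 618364) + 2571277 = 620471 + 2571277 = 3191748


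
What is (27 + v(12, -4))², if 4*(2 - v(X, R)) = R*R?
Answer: 625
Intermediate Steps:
v(X, R) = 2 - R²/4 (v(X, R) = 2 - R*R/4 = 2 - R²/4)
(27 + v(12, -4))² = (27 + (2 - ¼*(-4)²))² = (27 + (2 - ¼*16))² = (27 + (2 - 4))² = (27 - 2)² = 25² = 625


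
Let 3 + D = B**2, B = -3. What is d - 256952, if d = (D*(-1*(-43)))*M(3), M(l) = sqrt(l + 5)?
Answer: -256952 + 516*sqrt(2) ≈ -2.5622e+5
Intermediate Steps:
M(l) = sqrt(5 + l)
D = 6 (D = -3 + (-3)**2 = -3 + 9 = 6)
d = 516*sqrt(2) (d = (6*(-1*(-43)))*sqrt(5 + 3) = (6*43)*sqrt(8) = 258*(2*sqrt(2)) = 516*sqrt(2) ≈ 729.73)
d - 256952 = 516*sqrt(2) - 256952 = -256952 + 516*sqrt(2)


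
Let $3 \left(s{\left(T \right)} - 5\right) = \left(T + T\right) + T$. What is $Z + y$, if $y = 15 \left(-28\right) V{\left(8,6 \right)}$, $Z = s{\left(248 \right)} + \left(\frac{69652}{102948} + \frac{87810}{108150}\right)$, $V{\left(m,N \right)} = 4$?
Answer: $- \frac{132261643831}{92781885} \approx -1425.5$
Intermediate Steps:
$s{\left(T \right)} = 5 + T$ ($s{\left(T \right)} = 5 + \frac{\left(T + T\right) + T}{3} = 5 + \frac{2 T + T}{3} = 5 + \frac{3 T}{3} = 5 + T$)
$Z = \frac{23611922969}{92781885}$ ($Z = \left(5 + 248\right) + \left(\frac{69652}{102948} + \frac{87810}{108150}\right) = 253 + \left(69652 \cdot \frac{1}{102948} + 87810 \cdot \frac{1}{108150}\right) = 253 + \left(\frac{17413}{25737} + \frac{2927}{3605}\right) = 253 + \frac{138106064}{92781885} = \frac{23611922969}{92781885} \approx 254.49$)
$y = -1680$ ($y = 15 \left(-28\right) 4 = \left(-420\right) 4 = -1680$)
$Z + y = \frac{23611922969}{92781885} - 1680 = - \frac{132261643831}{92781885}$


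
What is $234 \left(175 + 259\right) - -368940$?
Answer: $470496$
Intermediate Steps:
$234 \left(175 + 259\right) - -368940 = 234 \cdot 434 + 368940 = 101556 + 368940 = 470496$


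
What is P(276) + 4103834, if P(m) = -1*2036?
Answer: 4101798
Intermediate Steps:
P(m) = -2036
P(276) + 4103834 = -2036 + 4103834 = 4101798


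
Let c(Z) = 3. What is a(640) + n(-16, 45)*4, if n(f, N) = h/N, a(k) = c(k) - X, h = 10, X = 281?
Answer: -2494/9 ≈ -277.11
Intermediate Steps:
a(k) = -278 (a(k) = 3 - 1*281 = 3 - 281 = -278)
n(f, N) = 10/N
a(640) + n(-16, 45)*4 = -278 + (10/45)*4 = -278 + (10*(1/45))*4 = -278 + (2/9)*4 = -278 + 8/9 = -2494/9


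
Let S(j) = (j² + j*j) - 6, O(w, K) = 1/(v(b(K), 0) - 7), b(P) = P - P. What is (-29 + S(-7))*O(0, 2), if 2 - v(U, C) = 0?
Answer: -63/5 ≈ -12.600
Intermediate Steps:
b(P) = 0
v(U, C) = 2 (v(U, C) = 2 - 1*0 = 2 + 0 = 2)
O(w, K) = -⅕ (O(w, K) = 1/(2 - 7) = 1/(-5) = -⅕)
S(j) = -6 + 2*j² (S(j) = (j² + j²) - 6 = 2*j² - 6 = -6 + 2*j²)
(-29 + S(-7))*O(0, 2) = (-29 + (-6 + 2*(-7)²))*(-⅕) = (-29 + (-6 + 2*49))*(-⅕) = (-29 + (-6 + 98))*(-⅕) = (-29 + 92)*(-⅕) = 63*(-⅕) = -63/5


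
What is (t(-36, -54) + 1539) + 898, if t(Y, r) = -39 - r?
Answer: 2452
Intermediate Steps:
(t(-36, -54) + 1539) + 898 = ((-39 - 1*(-54)) + 1539) + 898 = ((-39 + 54) + 1539) + 898 = (15 + 1539) + 898 = 1554 + 898 = 2452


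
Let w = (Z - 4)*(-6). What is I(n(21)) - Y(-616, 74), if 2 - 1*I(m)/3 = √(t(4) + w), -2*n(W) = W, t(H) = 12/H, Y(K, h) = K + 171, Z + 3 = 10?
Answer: 451 - 3*I*√15 ≈ 451.0 - 11.619*I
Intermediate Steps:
Z = 7 (Z = -3 + 10 = 7)
Y(K, h) = 171 + K
w = -18 (w = (7 - 4)*(-6) = 3*(-6) = -18)
n(W) = -W/2
I(m) = 6 - 3*I*√15 (I(m) = 6 - 3*√(12/4 - 18) = 6 - 3*√(12*(¼) - 18) = 6 - 3*√(3 - 18) = 6 - 3*I*√15)
I(n(21)) - Y(-616, 74) = (6 - 3*I*√15) - (171 - 616) = (6 - 3*I*√15) - 1*(-445) = (6 - 3*I*√15) + 445 = 451 - 3*I*√15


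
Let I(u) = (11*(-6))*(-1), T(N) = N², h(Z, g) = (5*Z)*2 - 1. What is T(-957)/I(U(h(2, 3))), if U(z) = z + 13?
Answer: 27753/2 ≈ 13877.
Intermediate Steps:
h(Z, g) = -1 + 10*Z (h(Z, g) = 10*Z - 1 = -1 + 10*Z)
U(z) = 13 + z
I(u) = 66 (I(u) = -66*(-1) = 66)
T(-957)/I(U(h(2, 3))) = (-957)²/66 = 915849*(1/66) = 27753/2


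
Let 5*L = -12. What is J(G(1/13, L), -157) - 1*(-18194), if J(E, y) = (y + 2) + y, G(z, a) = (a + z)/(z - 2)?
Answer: 17882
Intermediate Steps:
L = -12/5 (L = (1/5)*(-12) = -12/5 ≈ -2.4000)
G(z, a) = (a + z)/(-2 + z)
J(E, y) = 2 + 2*y (J(E, y) = (2 + y) + y = 2 + 2*y)
J(G(1/13, L), -157) - 1*(-18194) = (2 + 2*(-157)) - 1*(-18194) = (2 - 314) + 18194 = -312 + 18194 = 17882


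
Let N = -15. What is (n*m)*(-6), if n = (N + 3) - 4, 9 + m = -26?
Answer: -3360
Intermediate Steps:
m = -35 (m = -9 - 26 = -35)
n = -16 (n = (-15 + 3) - 4 = -12 - 4 = -16)
(n*m)*(-6) = -16*(-35)*(-6) = 560*(-6) = -3360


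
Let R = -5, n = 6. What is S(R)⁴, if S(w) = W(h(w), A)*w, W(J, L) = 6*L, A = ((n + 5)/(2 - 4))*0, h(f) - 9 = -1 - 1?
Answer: 0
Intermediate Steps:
h(f) = 7 (h(f) = 9 + (-1 - 1) = 9 - 2 = 7)
A = 0 (A = ((6 + 5)/(2 - 4))*0 = (11/(-2))*0 = (11*(-½))*0 = -11/2*0 = 0)
S(w) = 0 (S(w) = (6*0)*w = 0*w = 0)
S(R)⁴ = 0⁴ = 0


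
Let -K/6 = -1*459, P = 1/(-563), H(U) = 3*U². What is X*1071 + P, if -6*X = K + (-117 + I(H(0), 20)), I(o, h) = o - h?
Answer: -525993449/1126 ≈ -4.6713e+5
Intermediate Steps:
P = -1/563 ≈ -0.0017762
K = 2754 (K = -(-6)*459 = -6*(-459) = 2754)
X = -2617/6 (X = -(2754 + (-117 + (3*0² - 1*20)))/6 = -(2754 + (-117 + (3*0 - 20)))/6 = -(2754 + (-117 + (0 - 20)))/6 = -(2754 + (-117 - 20))/6 = -(2754 - 137)/6 = -⅙*2617 = -2617/6 ≈ -436.17)
X*1071 + P = -2617/6*1071 - 1/563 = -934269/2 - 1/563 = -525993449/1126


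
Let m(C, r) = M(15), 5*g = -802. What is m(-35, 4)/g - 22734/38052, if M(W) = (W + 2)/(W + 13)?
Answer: -291241/484408 ≈ -0.60123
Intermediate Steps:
g = -802/5 (g = (⅕)*(-802) = -802/5 ≈ -160.40)
M(W) = (2 + W)/(13 + W)
m(C, r) = 17/28 (m(C, r) = (2 + 15)/(13 + 15) = 17/28)
m(-35, 4)/g - 22734/38052 = 17/(28*(-802/5)) - 22734/38052 = (17/28)*(-5/802) - 22734*1/38052 = -85/22456 - 1263/2114 = -291241/484408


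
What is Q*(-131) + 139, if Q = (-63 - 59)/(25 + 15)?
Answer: 10771/20 ≈ 538.55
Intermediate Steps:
Q = -61/20 (Q = -122/40 = -122*1/40 = -61/20 ≈ -3.0500)
Q*(-131) + 139 = -61/20*(-131) + 139 = 7991/20 + 139 = 10771/20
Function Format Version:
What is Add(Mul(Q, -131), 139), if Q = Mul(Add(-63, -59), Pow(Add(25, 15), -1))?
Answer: Rational(10771, 20) ≈ 538.55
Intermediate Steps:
Q = Rational(-61, 20) (Q = Mul(-122, Pow(40, -1)) = Mul(-122, Rational(1, 40)) = Rational(-61, 20) ≈ -3.0500)
Add(Mul(Q, -131), 139) = Add(Mul(Rational(-61, 20), -131), 139) = Add(Rational(7991, 20), 139) = Rational(10771, 20)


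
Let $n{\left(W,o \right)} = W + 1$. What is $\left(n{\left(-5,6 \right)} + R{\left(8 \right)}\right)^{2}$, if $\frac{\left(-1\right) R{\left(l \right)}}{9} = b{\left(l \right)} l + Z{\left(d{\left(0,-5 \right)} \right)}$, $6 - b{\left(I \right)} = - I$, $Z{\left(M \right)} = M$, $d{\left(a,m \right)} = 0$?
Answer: $1024144$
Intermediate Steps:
$n{\left(W,o \right)} = 1 + W$
$b{\left(I \right)} = 6 + I$ ($b{\left(I \right)} = 6 - - I = 6 + I$)
$R{\left(l \right)} = - 9 l \left(6 + l\right)$ ($R{\left(l \right)} = - 9 \left(\left(6 + l\right) l + 0\right) = - 9 \left(l \left(6 + l\right) + 0\right) = - 9 l \left(6 + l\right)$)
$\left(n{\left(-5,6 \right)} + R{\left(8 \right)}\right)^{2} = \left(\left(1 - 5\right) - 72 \left(6 + 8\right)\right)^{2} = \left(-4 - 72 \cdot 14\right)^{2} = \left(-4 - 1008\right)^{2} = \left(-1012\right)^{2} = 1024144$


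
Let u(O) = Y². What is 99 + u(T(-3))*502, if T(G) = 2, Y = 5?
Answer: 12649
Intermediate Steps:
u(O) = 25 (u(O) = 5² = 25)
99 + u(T(-3))*502 = 99 + 25*502 = 99 + 12550 = 12649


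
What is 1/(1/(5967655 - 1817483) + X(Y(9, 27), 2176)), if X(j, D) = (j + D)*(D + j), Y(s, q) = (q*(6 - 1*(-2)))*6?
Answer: 4150172/50029427022849 ≈ 8.2955e-8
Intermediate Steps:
Y(s, q) = 48*q (Y(s, q) = (q*(6 + 2))*6 = (q*8)*6 = (8*q)*6 = 48*q)
X(j, D) = (D + j)² (X(j, D) = (D + j)*(D + j) = (D + j)²)
1/(1/(5967655 - 1817483) + X(Y(9, 27), 2176)) = 1/(1/(5967655 - 1817483) + (2176 + 48*27)²) = 1/(1/4150172 + (2176 + 1296)²) = 1/(1/4150172 + 3472²) = 1/(1/4150172 + 12054784) = 1/(50029427022849/4150172) = 4150172/50029427022849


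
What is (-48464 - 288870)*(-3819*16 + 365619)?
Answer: -102723263010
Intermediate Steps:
(-48464 - 288870)*(-3819*16 + 365619) = -337334*(-61104 + 365619) = -337334*304515 = -102723263010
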